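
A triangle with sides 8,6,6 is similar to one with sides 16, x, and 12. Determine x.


Scale factor = 16/8 = 2
Missing side = 6 × 2
= 12.0

12.0


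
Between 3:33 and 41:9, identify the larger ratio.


3/33 = 0.0909
41/9 = 4.5556
0.0909 < 4.5556, so 3:33 is less
= 41:9

41:9


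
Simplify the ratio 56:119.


GCD(56, 119) = 7
56/7 : 119/7
= 8:17

8:17


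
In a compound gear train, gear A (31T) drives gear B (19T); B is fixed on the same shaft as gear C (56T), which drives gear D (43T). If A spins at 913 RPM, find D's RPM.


Stage 1: RPM_B = RPM_A × t_A/t_B = 913 × 31/19 = 28303/19 ≈ 1489.63
B and C share a shaft → RPM_C = RPM_B
Stage 2: RPM_D = RPM_C × t_C/t_D = RPM_A × (t_A×t_C)/(t_B×t_D)
Overall ratio = (31×56)/(19×43) = 1736/817
RPM_D = 913 × 1736/817 = 1584968/817
≈ 1939.99 RPM

1939.99 RPM


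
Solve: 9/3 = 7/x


Cross multiply: 9 × x = 3 × 7
9x = 21
x = 21 / 9
= 2.33

2.33


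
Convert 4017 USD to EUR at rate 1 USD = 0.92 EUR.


Amount × rate = 4017 × 0.92
= 3695.64 EUR

3695.64 EUR


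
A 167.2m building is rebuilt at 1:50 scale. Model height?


Model size = real / scale
= 167.2 / 50
= 3.3440 m

3.3440 m


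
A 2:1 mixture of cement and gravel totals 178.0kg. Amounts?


Total parts = 2 + 1 = 3
cement: 178.0 × 2/3 = 118.7kg
gravel: 178.0 × 1/3 = 59.3kg
= 118.7kg and 59.3kg

118.7kg and 59.3kg


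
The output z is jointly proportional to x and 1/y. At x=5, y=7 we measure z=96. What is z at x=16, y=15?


z = k·x/y
Solve for k using the known point: k = z·y/x = 96×7/5 = 672/5 = 134.4000
Now evaluate at x=16, y=15:
z = k × 16 / 15 = (672 × 16) / (5 × 15) = 10752/75
= 143.3600

143.3600


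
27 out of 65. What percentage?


Percentage = (part / whole) × 100
= (27 / 65) × 100
≈ 41.54%

41.54%


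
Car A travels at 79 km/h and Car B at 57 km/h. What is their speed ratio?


Ratio = 79:57
GCD = 1
Simplified = 79:57
Time ratio (same distance) = 57:79
Speed ratio = 79:57

79:57


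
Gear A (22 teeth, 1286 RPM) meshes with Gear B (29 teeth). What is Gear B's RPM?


Gear ratio = 22:29 = 22:29
RPM_B = RPM_A × (teeth_A / teeth_B)
= 1286 × (22/29)
= 975.6 RPM

975.6 RPM


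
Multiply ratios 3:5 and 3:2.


Compound ratio = (3×3) : (5×2)
= 9:10
GCD = 1
= 9:10

9:10


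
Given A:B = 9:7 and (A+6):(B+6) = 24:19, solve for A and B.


Let A = 9k, B = 7k.
(9k + 6) / (7k + 6) = 24/19
Cross-multiply: 19(9k + 6) = 24(7k + 6)
171k + 114 = 168k + 144
171k - 168k = 144 - 114
3k = 30
k = 30/3 = 10
A = 9×10 = 90, B = 7×10 = 70
= A = 90, B = 70

A = 90, B = 70


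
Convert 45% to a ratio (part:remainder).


45% means 45 parts out of 100; remainder = 55
Part : remainder = 45:55
GCD = 5
= 9:11

9:11


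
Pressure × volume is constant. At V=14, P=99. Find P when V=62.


Inverse proportion: x × y = constant
k = 14 × 99 = 1386
y₂ = k / 62 = 1386 / 62
= 22.35

22.35


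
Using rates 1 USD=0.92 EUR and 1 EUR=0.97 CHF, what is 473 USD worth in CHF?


Step 1: 473 USD × 0.92 = 435.16 EUR
Step 2: 435.16 EUR × 0.97 = 422.11 CHF
Implied rate USD→CHF = 0.92 × 0.97 = 0.8924
= 422.11 CHF

422.11 CHF


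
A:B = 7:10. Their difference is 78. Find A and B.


Let A = 7k, B = 10k.
10k - 7k = 78
3k = 78 → k = 78/3 = 26
A = 7×26 = 182, B = 10×26 = 260
= A = 182, B = 260

A = 182, B = 260


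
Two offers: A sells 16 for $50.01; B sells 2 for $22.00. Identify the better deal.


Deal A: $50.01/16 = $3.1256/unit
Deal B: $22.00/2 = $11.0000/unit
A is cheaper per unit
= Deal A

Deal A


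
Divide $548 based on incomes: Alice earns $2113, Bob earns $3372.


Total income = 2113 + 3372 = $5485
Alice: $548 × 2113/5485 = $211.11
Bob: $548 × 3372/5485 = $336.89
= Alice: $211.11, Bob: $336.89

Alice: $211.11, Bob: $336.89


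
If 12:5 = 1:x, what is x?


Cross multiply: 12 × x = 5 × 1
12x = 5
x = 5 / 12
= 0.42

0.42


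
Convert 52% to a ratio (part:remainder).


52% means 52 parts out of 100; remainder = 48
Part : remainder = 52:48
GCD = 4
= 13:12

13:12


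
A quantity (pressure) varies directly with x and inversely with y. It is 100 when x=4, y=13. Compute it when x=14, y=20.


z = k·x/y
Solve for k using the known point: k = z·y/x = 100×13/4 = 1300/4 = 325.0000
Now evaluate at x=14, y=20:
z = k × 14 / 20 = (1300 × 14) / (4 × 20) = 18200/80
= 227.5000

227.5000


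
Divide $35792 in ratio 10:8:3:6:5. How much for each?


Total parts = 10 + 8 + 3 + 6 + 5 = 32
Part 1: 35792 × 10/32 = 11185.00
Part 2: 35792 × 8/32 = 8948.00
Part 3: 35792 × 3/32 = 3355.50
Part 4: 35792 × 6/32 = 6711.00
Part 5: 35792 × 5/32 = 5592.50
= Part 1: $11185.00, Part 2: $8948.00, Part 3: $3355.50, Part 4: $6711.00, Part 5: $5592.50

Part 1: $11185.00, Part 2: $8948.00, Part 3: $3355.50, Part 4: $6711.00, Part 5: $5592.50


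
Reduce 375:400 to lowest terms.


GCD(375, 400) = 25
375/25 : 400/25
= 15:16

15:16


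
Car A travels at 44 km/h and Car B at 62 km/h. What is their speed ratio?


Ratio = 44:62
GCD = 2
Simplified = 22:31
Time ratio (same distance) = 31:22
Speed ratio = 22:31

22:31


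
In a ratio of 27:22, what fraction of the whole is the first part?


Total parts = 27 + 22 = 49
First part: 27/49 = 27/49
= 27/49

27/49


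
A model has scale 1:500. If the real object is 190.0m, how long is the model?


Model size = real / scale
= 190.0 / 500
= 0.3800 m

0.3800 m


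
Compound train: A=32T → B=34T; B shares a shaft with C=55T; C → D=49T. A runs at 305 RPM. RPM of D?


Stage 1: RPM_B = RPM_A × t_A/t_B = 305 × 32/34 = 9760/34 ≈ 287.06
B and C share a shaft → RPM_C = RPM_B
Stage 2: RPM_D = RPM_C × t_C/t_D = RPM_A × (t_A×t_C)/(t_B×t_D)
Overall ratio = (32×55)/(34×49) = 1760/1666
RPM_D = 305 × 1760/1666 = 536800/1666
≈ 322.21 RPM

322.21 RPM


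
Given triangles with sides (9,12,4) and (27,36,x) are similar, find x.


Scale factor = 27/9 = 3
Missing side = 4 × 3
= 12.0

12.0


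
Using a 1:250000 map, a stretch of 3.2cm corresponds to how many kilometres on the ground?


Real distance = map distance × scale
= 3.2cm × 250000
= 800000 cm = 8000.0 m
= 8.000 km

8.000 km


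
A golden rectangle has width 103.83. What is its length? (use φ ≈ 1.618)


φ = (1 + √5) / 2 ≈ 1.618
Length = width × φ = 103.83 × 1.618 = 167.99694
≈ 168.00

168.00


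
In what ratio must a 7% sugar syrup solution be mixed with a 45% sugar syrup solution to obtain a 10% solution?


Let x parts of 7% mix with y parts of 45%.
7x + 45y = 10(x + y)
7x + 45y = 10x + 10y
x(7 - 10) = y(10 - 45)
x/y = (45 - 10)/(10 - 7) = 35/3
Simplify: 35:3
= 35:3

35:3


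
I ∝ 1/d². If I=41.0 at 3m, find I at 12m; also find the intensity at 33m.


I₁d₁² = I₂d₂²
I at 12m = 41.0 × (3/12)² = 41.0 × 9/144 = 369/144 = 2.5625
I at 33m = 41.0 × (3/33)² = 41.0 × 9/1089 = 369/1089 ≈ 0.3388
= 2.5625 and 0.3388

2.5625 and 0.3388


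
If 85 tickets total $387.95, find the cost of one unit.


Unit rate = total / quantity
= 387.95 / 85
= $4.56 per unit

$4.56 per unit


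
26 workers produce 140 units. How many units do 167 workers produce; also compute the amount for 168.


Direct proportion: y/x = constant
k = 140/26 ≈ 5.3846
y at x=167: k × 167 = 140 × 167 / 26 = 23380/26 ≈ 899.23
y at x=168: k × 168 = 140 × 168 / 26 = 23520/26 ≈ 904.62
= 899.23 and 904.62

899.23 and 904.62


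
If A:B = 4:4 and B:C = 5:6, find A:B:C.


Match B: multiply A:B by 5 → 20:20
Multiply B:C by 4 → 20:24
Combined: 20:20:24
GCD = 4
= 5:5:6

5:5:6


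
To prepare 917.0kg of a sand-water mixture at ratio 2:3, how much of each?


Total parts = 2 + 3 = 5
sand: 917.0 × 2/5 = 366.8kg
water: 917.0 × 3/5 = 550.2kg
= 366.8kg and 550.2kg

366.8kg and 550.2kg


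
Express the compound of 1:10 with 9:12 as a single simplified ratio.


Compound ratio = (1×9) : (10×12)
= 9:120
GCD = 3
= 3:40

3:40


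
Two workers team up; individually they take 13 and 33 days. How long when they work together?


Rate of A = 1/13 per day
Rate of B = 1/33 per day
Combined rate = 1/13 + 1/33 = 46/429 ≈ 0.1072 per day
Days = 1 / combined rate = 429/46
≈ 9.33 days

9.33 days


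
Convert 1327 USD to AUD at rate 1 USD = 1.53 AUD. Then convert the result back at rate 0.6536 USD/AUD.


Amount × rate = 1327 × 1.53 = 2030.31 AUD
Round-trip: 2030.31 × 0.6536 = 1327.01 USD
= 2030.31 AUD, then 1327.01 USD

2030.31 AUD, then 1327.01 USD


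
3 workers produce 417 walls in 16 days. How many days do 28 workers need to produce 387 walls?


Days ∝ work / workers, so d₂ = d₁ × (m₁/m₂) × (w₂/w₁)
Workers factor (inverse): 3/28 ≈ 0.1071
Work factor (direct): 387/417 ≈ 0.9281
d₂ = 16 × 3/28 × 387/417 = (16 × 3 × 387) / (28 × 417) = 18576/11676
≈ 1.59 days

1.59 days


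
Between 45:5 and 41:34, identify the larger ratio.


45/5 = 9.0000
41/34 = 1.2059
9.0000 > 1.2059, so 45:5 is greater
= 45:5

45:5


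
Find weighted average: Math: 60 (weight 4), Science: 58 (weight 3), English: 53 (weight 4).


Numerator = 60×4 + 58×3 + 53×4
= 240 + 174 + 212
= 626
Total weight = 11
Weighted avg = 626/11
= 56.91

56.91


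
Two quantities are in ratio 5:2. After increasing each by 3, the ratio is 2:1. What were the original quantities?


Let A = 5k, B = 2k.
(5k + 3) / (2k + 3) = 2/1
Cross-multiply: 1(5k + 3) = 2(2k + 3)
5k + 3 = 4k + 6
5k - 4k = 6 - 3
1k = 3
k = 3/1 = 3
A = 5×3 = 15, B = 2×3 = 6
= A = 15, B = 6

A = 15, B = 6


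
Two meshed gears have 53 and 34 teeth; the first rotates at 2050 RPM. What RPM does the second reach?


Gear ratio = 53:34 = 53:34
RPM_B = RPM_A × (teeth_A / teeth_B)
= 2050 × (53/34)
= 3195.6 RPM

3195.6 RPM


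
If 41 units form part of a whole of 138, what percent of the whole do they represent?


Percentage = (part / whole) × 100
= (41 / 138) × 100
≈ 29.71%

29.71%


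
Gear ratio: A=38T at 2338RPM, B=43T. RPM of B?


Gear ratio = 38:43 = 38:43
RPM_B = RPM_A × (teeth_A / teeth_B)
= 2338 × (38/43)
= 2066.1 RPM

2066.1 RPM


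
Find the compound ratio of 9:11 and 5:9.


Compound ratio = (9×5) : (11×9)
= 45:99
GCD = 9
= 5:11

5:11


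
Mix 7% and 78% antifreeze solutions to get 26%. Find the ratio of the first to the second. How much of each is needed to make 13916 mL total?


Let x parts of 7% mix with y parts of 78%.
7x + 78y = 26(x + y)
7x + 78y = 26x + 26y
x(7 - 26) = y(26 - 78)
x/y = (78 - 26)/(26 - 7) = 52/19
Simplify: 52:19
Total parts = 71; one part = 13916/71 = 196.00 mL
7% solution: 52×196.00 = 10192.00 mL
78% solution: 19×196.00 = 3724.00 mL
= ratio 52:19; 10192.00 mL and 3724.00 mL

ratio 52:19; 10192.00 mL and 3724.00 mL


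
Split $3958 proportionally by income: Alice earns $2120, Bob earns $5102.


Total income = 2120 + 5102 = $7222
Alice: $3958 × 2120/7222 = $1161.86
Bob: $3958 × 5102/7222 = $2796.14
= Alice: $1161.86, Bob: $2796.14

Alice: $1161.86, Bob: $2796.14


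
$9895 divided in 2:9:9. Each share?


Total parts = 2 + 9 + 9 = 20
Part 1: 9895 × 2/20 = 989.50
Part 2: 9895 × 9/20 = 4452.75
Part 3: 9895 × 9/20 = 4452.75
= Part 1: $989.50, Part 2: $4452.75, Part 3: $4452.75

Part 1: $989.50, Part 2: $4452.75, Part 3: $4452.75


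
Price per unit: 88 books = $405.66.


Unit rate = total / quantity
= 405.66 / 88
= $4.61 per unit

$4.61 per unit


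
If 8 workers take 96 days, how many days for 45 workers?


Inverse proportion: x × y = constant
k = 8 × 96 = 768
y₂ = k / 45 = 768 / 45
= 17.07

17.07


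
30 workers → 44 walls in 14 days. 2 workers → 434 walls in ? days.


Days ∝ work / workers, so d₂ = d₁ × (m₁/m₂) × (w₂/w₁)
Workers factor (inverse): 30/2 = 15.0000
Work factor (direct): 434/44 ≈ 9.8636
d₂ = 14 × 30/2 × 434/44 = (14 × 30 × 434) / (2 × 44) = 182280/88
≈ 2071.36 days

2071.36 days


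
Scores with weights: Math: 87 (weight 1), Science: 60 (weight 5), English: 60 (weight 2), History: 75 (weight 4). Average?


Numerator = 87×1 + 60×5 + 60×2 + 75×4
= 87 + 300 + 120 + 300
= 807
Total weight = 12
Weighted avg = 807/12
= 67.25

67.25


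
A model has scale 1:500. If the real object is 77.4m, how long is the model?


Model size = real / scale
= 77.4 / 500
= 0.1548 m

0.1548 m


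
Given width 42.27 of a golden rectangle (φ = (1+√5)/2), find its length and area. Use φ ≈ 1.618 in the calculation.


φ = (1 + √5) / 2 ≈ 1.618
Length = width × φ = 42.27 × 1.618 = 68.39286
≈ 68.39
Area = width × length = 42.27 × 68.39286 = 2890.9661922 ≈ 2890.97
= Length: 68.39, Area: 2890.97

Length: 68.39, Area: 2890.97


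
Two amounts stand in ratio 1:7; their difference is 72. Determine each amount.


Let A = 1k, B = 7k.
7k - 1k = 72
6k = 72 → k = 72/6 = 12
A = 1×12 = 12, B = 7×12 = 84
= A = 12, B = 84

A = 12, B = 84


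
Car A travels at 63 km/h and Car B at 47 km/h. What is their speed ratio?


Ratio = 63:47
GCD = 1
Simplified = 63:47
Time ratio (same distance) = 47:63
Speed ratio = 63:47

63:47


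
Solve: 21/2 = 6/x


Cross multiply: 21 × x = 2 × 6
21x = 12
x = 12 / 21
= 0.57

0.57


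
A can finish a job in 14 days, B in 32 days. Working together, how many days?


Rate of A = 1/14 per day
Rate of B = 1/32 per day
Combined rate = 1/14 + 1/32 = 46/448 ≈ 0.1027 per day
Days = 1 / combined rate = 448/46
≈ 9.74 days

9.74 days


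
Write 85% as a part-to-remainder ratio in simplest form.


85% means 85 parts out of 100; remainder = 15
Part : remainder = 85:15
GCD = 5
= 17:3

17:3


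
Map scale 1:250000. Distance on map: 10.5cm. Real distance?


Real distance = map distance × scale
= 10.5cm × 250000
= 2625000 cm = 26250.0 m
= 26.250 km

26.250 km


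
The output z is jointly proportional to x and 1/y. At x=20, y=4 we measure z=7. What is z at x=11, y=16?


z = k·x/y
Solve for k using the known point: k = z·y/x = 7×4/20 = 28/20 = 1.4000
Now evaluate at x=11, y=16:
z = k × 11 / 16 = (28 × 11) / (20 × 16) = 308/320
= 0.9625

0.9625


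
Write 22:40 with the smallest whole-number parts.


GCD(22, 40) = 2
22/2 : 40/2
= 11:20

11:20


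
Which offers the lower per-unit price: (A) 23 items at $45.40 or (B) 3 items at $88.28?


Deal A: $45.40/23 = $1.9739/unit
Deal B: $88.28/3 = $29.4267/unit
A is cheaper per unit
= Deal A

Deal A


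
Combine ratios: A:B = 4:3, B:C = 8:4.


Match B: multiply A:B by 8 → 32:24
Multiply B:C by 3 → 24:12
Combined: 32:24:12
GCD = 4
= 8:6:3

8:6:3


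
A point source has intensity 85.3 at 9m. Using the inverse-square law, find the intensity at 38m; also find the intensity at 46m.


I₁d₁² = I₂d₂²
I at 38m = 85.3 × (9/38)² = 85.3 × 81/1444 = 6909.3/1444 ≈ 4.7848
I at 46m = 85.3 × (9/46)² = 85.3 × 81/2116 = 6909.3/2116 ≈ 3.2653
= 4.7848 and 3.2653

4.7848 and 3.2653


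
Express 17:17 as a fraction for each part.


Total parts = 17 + 17 = 34
First part: 17/34 = 1/2
Second part: 17/34 = 1/2
= 1/2 and 1/2

1/2 and 1/2


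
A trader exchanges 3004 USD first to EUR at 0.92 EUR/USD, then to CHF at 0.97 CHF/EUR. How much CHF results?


Step 1: 3004 USD × 0.92 = 2763.68 EUR
Step 2: 2763.68 EUR × 0.97 = 2680.77 CHF
Implied rate USD→CHF = 0.92 × 0.97 = 0.8924
= 2680.77 CHF

2680.77 CHF


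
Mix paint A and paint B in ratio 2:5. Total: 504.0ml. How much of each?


Total parts = 2 + 5 = 7
paint A: 504.0 × 2/7 = 144.0ml
paint B: 504.0 × 5/7 = 360.0ml
= 144.0ml and 360.0ml

144.0ml and 360.0ml


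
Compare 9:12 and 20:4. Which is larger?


9/12 = 0.7500
20/4 = 5.0000
0.7500 < 5.0000, so 9:12 is less
= 20:4

20:4


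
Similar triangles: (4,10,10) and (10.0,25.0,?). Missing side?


Scale factor = 10.0/4 = 2.5
Missing side = 10 × 2.5
= 25.0

25.0


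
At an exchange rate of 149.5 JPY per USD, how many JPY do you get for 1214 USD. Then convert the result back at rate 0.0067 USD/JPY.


Amount × rate = 1214 × 149.5 = 181493.00 JPY
Round-trip: 181493.00 × 0.0067 = 1216.00 USD
= 181493.00 JPY, then 1216.00 USD

181493.00 JPY, then 1216.00 USD


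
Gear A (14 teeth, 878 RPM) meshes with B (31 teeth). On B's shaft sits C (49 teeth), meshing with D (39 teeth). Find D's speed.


Stage 1: RPM_B = RPM_A × t_A/t_B = 878 × 14/31 = 12292/31 ≈ 396.52
B and C share a shaft → RPM_C = RPM_B
Stage 2: RPM_D = RPM_C × t_C/t_D = RPM_A × (t_A×t_C)/(t_B×t_D)
Overall ratio = (14×49)/(31×39) = 686/1209
RPM_D = 878 × 686/1209 = 602308/1209
≈ 498.19 RPM

498.19 RPM


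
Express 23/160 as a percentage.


Percentage = (part / whole) × 100
= (23 / 160) × 100
≈ 14.38%

14.38%


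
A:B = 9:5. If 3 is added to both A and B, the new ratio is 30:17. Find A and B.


Let A = 9k, B = 5k.
(9k + 3) / (5k + 3) = 30/17
Cross-multiply: 17(9k + 3) = 30(5k + 3)
153k + 51 = 150k + 90
153k - 150k = 90 - 51
3k = 39
k = 39/3 = 13
A = 9×13 = 117, B = 5×13 = 65
= A = 117, B = 65

A = 117, B = 65


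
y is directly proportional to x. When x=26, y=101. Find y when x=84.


Direct proportion: y/x = constant
k = 101/26 ≈ 3.8846
y₂ = k × 84 = 101 × 84 / 26 = 8484/26
≈ 326.31

326.31


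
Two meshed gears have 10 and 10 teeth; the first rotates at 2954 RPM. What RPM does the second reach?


Gear ratio = 10:10 = 1:1
RPM_B = RPM_A × (teeth_A / teeth_B)
= 2954 × (10/10)
= 2954.0 RPM

2954.0 RPM


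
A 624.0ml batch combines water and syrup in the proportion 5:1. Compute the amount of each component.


Total parts = 5 + 1 = 6
water: 624.0 × 5/6 = 520.0ml
syrup: 624.0 × 1/6 = 104.0ml
= 520.0ml and 104.0ml

520.0ml and 104.0ml


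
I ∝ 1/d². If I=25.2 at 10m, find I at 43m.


I₁d₁² = I₂d₂²
I₂ = I₁ × (d₁/d₂)²
= 25.2 × (10/43)²
= 25.2 × 100/1849
= 2520/1849
≈ 1.3629

1.3629


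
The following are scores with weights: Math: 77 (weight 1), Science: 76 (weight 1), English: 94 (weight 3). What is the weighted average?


Numerator = 77×1 + 76×1 + 94×3
= 77 + 76 + 282
= 435
Total weight = 5
Weighted avg = 435/5
= 87.00

87.00


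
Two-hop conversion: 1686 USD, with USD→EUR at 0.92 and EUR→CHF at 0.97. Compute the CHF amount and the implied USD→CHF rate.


Step 1: 1686 USD × 0.92 = 1551.12 EUR
Step 2: 1551.12 EUR × 0.97 = 1504.59 CHF
Implied rate USD→CHF = 0.92 × 0.97 = 0.8924
= 1504.59 CHF; implied rate 0.8924 CHF/USD

1504.59 CHF; implied rate 0.8924 CHF/USD


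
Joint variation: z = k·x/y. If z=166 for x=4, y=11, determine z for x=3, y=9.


z = k·x/y
Solve for k using the known point: k = z·y/x = 166×11/4 = 1826/4 = 456.5000
Now evaluate at x=3, y=9:
z = k × 3 / 9 = (1826 × 3) / (4 × 9) = 5478/36
≈ 152.1667

152.1667


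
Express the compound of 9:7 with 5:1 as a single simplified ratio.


Compound ratio = (9×5) : (7×1)
= 45:7
GCD = 1
= 45:7

45:7


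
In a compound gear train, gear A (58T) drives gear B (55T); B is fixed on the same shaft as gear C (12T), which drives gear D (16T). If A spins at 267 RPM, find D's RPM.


Stage 1: RPM_B = RPM_A × t_A/t_B = 267 × 58/55 = 15486/55 ≈ 281.56
B and C share a shaft → RPM_C = RPM_B
Stage 2: RPM_D = RPM_C × t_C/t_D = RPM_A × (t_A×t_C)/(t_B×t_D)
Overall ratio = (58×12)/(55×16) = 696/880
RPM_D = 267 × 696/880 = 185832/880
≈ 211.17 RPM

211.17 RPM


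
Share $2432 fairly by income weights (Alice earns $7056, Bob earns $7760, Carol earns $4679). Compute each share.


Total income = 7056 + 7760 + 4679 = $19495
Alice: $2432 × 7056/19495 = $880.24
Bob: $2432 × 7760/19495 = $968.06
Carol: $2432 × 4679/19495 = $583.70
= Alice: $880.24, Bob: $968.06, Carol: $583.70

Alice: $880.24, Bob: $968.06, Carol: $583.70


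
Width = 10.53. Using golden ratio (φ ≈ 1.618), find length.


φ = (1 + √5) / 2 ≈ 1.618
Length = width × φ = 10.53 × 1.618 = 17.03754
≈ 17.04

17.04


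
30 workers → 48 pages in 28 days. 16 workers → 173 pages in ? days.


Days ∝ work / workers, so d₂ = d₁ × (m₁/m₂) × (w₂/w₁)
Workers factor (inverse): 30/16 = 1.8750
Work factor (direct): 173/48 ≈ 3.6042
d₂ = 28 × 30/16 × 173/48 = (28 × 30 × 173) / (16 × 48) = 145320/768
≈ 189.22 days

189.22 days


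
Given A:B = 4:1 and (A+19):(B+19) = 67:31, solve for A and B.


Let A = 4k, B = 1k.
(4k + 19) / (1k + 19) = 67/31
Cross-multiply: 31(4k + 19) = 67(1k + 19)
124k + 589 = 67k + 1273
124k - 67k = 1273 - 589
57k = 684
k = 684/57 = 12
A = 4×12 = 48, B = 1×12 = 12
= A = 48, B = 12

A = 48, B = 12


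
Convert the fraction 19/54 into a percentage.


Percentage = (part / whole) × 100
= (19 / 54) × 100
≈ 35.19%

35.19%


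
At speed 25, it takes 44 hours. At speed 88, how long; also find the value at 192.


Inverse proportion: x × y = constant
k = 25 × 44 = 1100
At x=88: k/88 = 12.50
At x=192: k/192 = 5.73
= 12.50 and 5.73

12.50 and 5.73


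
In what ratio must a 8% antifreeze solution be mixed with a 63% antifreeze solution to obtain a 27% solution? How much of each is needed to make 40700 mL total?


Let x parts of 8% mix with y parts of 63%.
8x + 63y = 27(x + y)
8x + 63y = 27x + 27y
x(8 - 27) = y(27 - 63)
x/y = (63 - 27)/(27 - 8) = 36/19
Simplify: 36:19
Total parts = 55; one part = 40700/55 = 740.00 mL
8% solution: 36×740.00 = 26640.00 mL
63% solution: 19×740.00 = 14060.00 mL
= ratio 36:19; 26640.00 mL and 14060.00 mL

ratio 36:19; 26640.00 mL and 14060.00 mL


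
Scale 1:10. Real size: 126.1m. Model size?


Model size = real / scale
= 126.1 / 10
= 12.6100 m

12.6100 m


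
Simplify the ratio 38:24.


GCD(38, 24) = 2
38/2 : 24/2
= 19:12

19:12


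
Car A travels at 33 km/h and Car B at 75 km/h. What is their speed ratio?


Ratio = 33:75
GCD = 3
Simplified = 11:25
Time ratio (same distance) = 25:11
Speed ratio = 11:25

11:25


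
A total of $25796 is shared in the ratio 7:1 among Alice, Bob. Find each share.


Total parts = 7 + 1 = 8
Alice: 25796 × 7/8 = 22571.50
Bob: 25796 × 1/8 = 3224.50
= Alice: $22571.50, Bob: $3224.50

Alice: $22571.50, Bob: $3224.50


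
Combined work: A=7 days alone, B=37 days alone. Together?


Rate of A = 1/7 per day
Rate of B = 1/37 per day
Combined rate = 1/7 + 1/37 = 44/259 ≈ 0.1699 per day
Days = 1 / combined rate = 259/44
≈ 5.89 days

5.89 days


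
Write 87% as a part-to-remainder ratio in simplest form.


87% means 87 parts out of 100; remainder = 13
Part : remainder = 87:13
GCD = 1
= 87:13

87:13


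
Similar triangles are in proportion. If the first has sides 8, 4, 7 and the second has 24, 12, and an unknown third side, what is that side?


Scale factor = 24/8 = 3
Missing side = 7 × 3
= 21.0

21.0


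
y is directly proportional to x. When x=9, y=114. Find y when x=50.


Direct proportion: y/x = constant
k = 114/9 ≈ 12.6667
y₂ = k × 50 = 114 × 50 / 9 = 5700/9
≈ 633.33

633.33


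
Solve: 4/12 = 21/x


Cross multiply: 4 × x = 12 × 21
4x = 252
x = 252 / 4
= 63.00

63.00


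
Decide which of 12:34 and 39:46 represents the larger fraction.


12/34 = 0.3529
39/46 = 0.8478
0.3529 < 0.8478, so 12:34 is less
= 39:46

39:46


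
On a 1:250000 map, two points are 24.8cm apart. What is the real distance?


Real distance = map distance × scale
= 24.8cm × 250000
= 6200000 cm = 62000.0 m
= 62.000 km

62.000 km


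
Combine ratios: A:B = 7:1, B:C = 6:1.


Match B: multiply A:B by 6 → 42:6
Multiply B:C by 1 → 6:1
Combined: 42:6:1
GCD = 1
= 42:6:1

42:6:1


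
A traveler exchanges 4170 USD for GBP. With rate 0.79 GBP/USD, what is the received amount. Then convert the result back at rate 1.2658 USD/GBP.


Amount × rate = 4170 × 0.79 = 3294.30 GBP
Round-trip: 3294.30 × 1.2658 = 4169.92 USD
= 3294.30 GBP, then 4169.92 USD

3294.30 GBP, then 4169.92 USD


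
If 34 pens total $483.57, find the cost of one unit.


Unit rate = total / quantity
= 483.57 / 34
= $14.22 per unit

$14.22 per unit


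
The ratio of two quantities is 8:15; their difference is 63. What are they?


Let A = 8k, B = 15k.
15k - 8k = 63
7k = 63 → k = 63/7 = 9
A = 8×9 = 72, B = 15×9 = 135
= A = 72, B = 135

A = 72, B = 135


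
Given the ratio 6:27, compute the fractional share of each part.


Total parts = 6 + 27 = 33
First part: 6/33 = 2/11
Second part: 27/33 = 9/11
= 2/11 and 9/11

2/11 and 9/11


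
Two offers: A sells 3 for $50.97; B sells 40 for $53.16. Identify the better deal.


Deal A: $50.97/3 = $16.9900/unit
Deal B: $53.16/40 = $1.3290/unit
B is cheaper per unit
= Deal B

Deal B


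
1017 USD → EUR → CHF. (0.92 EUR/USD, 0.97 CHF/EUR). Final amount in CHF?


Step 1: 1017 USD × 0.92 = 935.64 EUR
Step 2: 935.64 EUR × 0.97 = 907.57 CHF
Implied rate USD→CHF = 0.92 × 0.97 = 0.8924
= 907.57 CHF

907.57 CHF


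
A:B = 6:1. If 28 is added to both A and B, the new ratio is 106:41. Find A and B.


Let A = 6k, B = 1k.
(6k + 28) / (1k + 28) = 106/41
Cross-multiply: 41(6k + 28) = 106(1k + 28)
246k + 1148 = 106k + 2968
246k - 106k = 2968 - 1148
140k = 1820
k = 1820/140 = 13
A = 6×13 = 78, B = 1×13 = 13
= A = 78, B = 13

A = 78, B = 13


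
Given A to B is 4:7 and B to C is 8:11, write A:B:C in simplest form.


Match B: multiply A:B by 8 → 32:56
Multiply B:C by 7 → 56:77
Combined: 32:56:77
GCD = 1
= 32:56:77

32:56:77


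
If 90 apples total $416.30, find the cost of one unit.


Unit rate = total / quantity
= 416.30 / 90
= $4.63 per unit

$4.63 per unit


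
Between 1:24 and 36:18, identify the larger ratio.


1/24 = 0.0417
36/18 = 2.0000
0.0417 < 2.0000, so 1:24 is less
= 36:18

36:18


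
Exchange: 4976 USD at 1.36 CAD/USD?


Amount × rate = 4976 × 1.36
= 6767.36 CAD

6767.36 CAD


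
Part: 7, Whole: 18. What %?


Percentage = (part / whole) × 100
= (7 / 18) × 100
≈ 38.89%

38.89%


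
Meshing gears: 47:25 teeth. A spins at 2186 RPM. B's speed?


Gear ratio = 47:25 = 47:25
RPM_B = RPM_A × (teeth_A / teeth_B)
= 2186 × (47/25)
= 4109.7 RPM

4109.7 RPM


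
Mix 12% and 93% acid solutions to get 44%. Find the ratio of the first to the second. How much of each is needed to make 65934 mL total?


Let x parts of 12% mix with y parts of 93%.
12x + 93y = 44(x + y)
12x + 93y = 44x + 44y
x(12 - 44) = y(44 - 93)
x/y = (93 - 44)/(44 - 12) = 49/32
Simplify: 49:32
Total parts = 81; one part = 65934/81 = 814.00 mL
12% solution: 49×814.00 = 39886.00 mL
93% solution: 32×814.00 = 26048.00 mL
= ratio 49:32; 39886.00 mL and 26048.00 mL

ratio 49:32; 39886.00 mL and 26048.00 mL


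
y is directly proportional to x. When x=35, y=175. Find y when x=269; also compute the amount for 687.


Direct proportion: y/x = constant
k = 175/35 = 5.0000
y at x=269: k × 269 = 175 × 269 / 35 = 47075/35 = 1345.00
y at x=687: k × 687 = 175 × 687 / 35 = 120225/35 = 3435.00
= 1345.00 and 3435.00

1345.00 and 3435.00


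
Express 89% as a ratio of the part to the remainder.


89% means 89 parts out of 100; remainder = 11
Part : remainder = 89:11
GCD = 1
= 89:11

89:11


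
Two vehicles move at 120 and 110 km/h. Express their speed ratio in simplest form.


Ratio = 120:110
GCD = 10
Simplified = 12:11
Time ratio (same distance) = 11:12
Speed ratio = 12:11

12:11


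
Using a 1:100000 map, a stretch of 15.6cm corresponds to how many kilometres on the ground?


Real distance = map distance × scale
= 15.6cm × 100000
= 1560000 cm = 15600.0 m
= 15.600 km

15.600 km


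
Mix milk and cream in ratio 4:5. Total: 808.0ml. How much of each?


Total parts = 4 + 5 = 9
milk: 808.0 × 4/9 = 359.1ml
cream: 808.0 × 5/9 = 448.9ml
= 359.1ml and 448.9ml

359.1ml and 448.9ml


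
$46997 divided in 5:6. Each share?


Total parts = 5 + 6 = 11
Part 1: 46997 × 5/11 = 21362.27
Part 2: 46997 × 6/11 = 25634.73
= Part 1: $21362.27, Part 2: $25634.73

Part 1: $21362.27, Part 2: $25634.73


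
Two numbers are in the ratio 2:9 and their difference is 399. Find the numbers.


Let A = 2k, B = 9k.
9k - 2k = 399
7k = 399 → k = 399/7 = 57
A = 2×57 = 114, B = 9×57 = 513
= A = 114, B = 513

A = 114, B = 513


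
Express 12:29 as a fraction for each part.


Total parts = 12 + 29 = 41
First part: 12/41 = 12/41
Second part: 29/41 = 29/41
= 12/41 and 29/41

12/41 and 29/41


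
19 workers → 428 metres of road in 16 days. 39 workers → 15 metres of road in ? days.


Days ∝ work / workers, so d₂ = d₁ × (m₁/m₂) × (w₂/w₁)
Workers factor (inverse): 19/39 ≈ 0.4872
Work factor (direct): 15/428 ≈ 0.0350
d₂ = 16 × 19/39 × 15/428 = (16 × 19 × 15) / (39 × 428) = 4560/16692
≈ 0.27 days

0.27 days


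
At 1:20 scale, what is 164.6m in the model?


Model size = real / scale
= 164.6 / 20
= 8.2300 m

8.2300 m


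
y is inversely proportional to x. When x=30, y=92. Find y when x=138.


Inverse proportion: x × y = constant
k = 30 × 92 = 2760
y₂ = k / 138 = 2760 / 138
= 20.00

20.00


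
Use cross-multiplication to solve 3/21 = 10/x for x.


Cross multiply: 3 × x = 21 × 10
3x = 210
x = 210 / 3
= 70.00

70.00


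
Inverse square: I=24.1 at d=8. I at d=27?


I₁d₁² = I₂d₂²
I₂ = I₁ × (d₁/d₂)²
= 24.1 × (8/27)²
= 24.1 × 64/729
= 1542.4/729
≈ 2.1158

2.1158


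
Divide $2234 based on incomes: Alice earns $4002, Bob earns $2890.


Total income = 4002 + 2890 = $6892
Alice: $2234 × 4002/6892 = $1297.22
Bob: $2234 × 2890/6892 = $936.78
= Alice: $1297.22, Bob: $936.78

Alice: $1297.22, Bob: $936.78


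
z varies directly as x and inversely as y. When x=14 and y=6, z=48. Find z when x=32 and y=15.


z = k·x/y
Solve for k using the known point: k = z·y/x = 48×6/14 = 288/14 ≈ 20.5714
Now evaluate at x=32, y=15:
z = k × 32 / 15 = (288 × 32) / (14 × 15) = 9216/210
≈ 43.8857

43.8857


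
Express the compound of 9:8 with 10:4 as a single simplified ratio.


Compound ratio = (9×10) : (8×4)
= 90:32
GCD = 2
= 45:16

45:16


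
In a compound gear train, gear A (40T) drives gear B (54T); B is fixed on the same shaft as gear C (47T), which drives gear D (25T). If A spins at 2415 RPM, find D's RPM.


Stage 1: RPM_B = RPM_A × t_A/t_B = 2415 × 40/54 = 96600/54 ≈ 1788.89
B and C share a shaft → RPM_C = RPM_B
Stage 2: RPM_D = RPM_C × t_C/t_D = RPM_A × (t_A×t_C)/(t_B×t_D)
Overall ratio = (40×47)/(54×25) = 1880/1350
RPM_D = 2415 × 1880/1350 = 4540200/1350
≈ 3363.11 RPM

3363.11 RPM


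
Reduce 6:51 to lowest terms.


GCD(6, 51) = 3
6/3 : 51/3
= 2:17

2:17


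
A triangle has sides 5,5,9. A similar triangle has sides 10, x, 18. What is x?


Scale factor = 10/5 = 2
Missing side = 5 × 2
= 10.0

10.0


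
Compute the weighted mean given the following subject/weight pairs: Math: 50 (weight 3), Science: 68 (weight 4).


Numerator = 50×3 + 68×4
= 150 + 272
= 422
Total weight = 7
Weighted avg = 422/7
= 60.29

60.29


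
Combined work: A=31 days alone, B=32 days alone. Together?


Rate of A = 1/31 per day
Rate of B = 1/32 per day
Combined rate = 1/31 + 1/32 = 63/992 ≈ 0.0635 per day
Days = 1 / combined rate = 992/63
≈ 15.75 days

15.75 days


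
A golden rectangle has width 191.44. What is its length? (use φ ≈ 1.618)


φ = (1 + √5) / 2 ≈ 1.618
Length = width × φ = 191.44 × 1.618 = 309.74992
≈ 309.75

309.75


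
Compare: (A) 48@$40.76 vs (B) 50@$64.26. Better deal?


Deal A: $40.76/48 = $0.8492/unit
Deal B: $64.26/50 = $1.2852/unit
A is cheaper per unit
= Deal A

Deal A


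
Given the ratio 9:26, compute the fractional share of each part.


Total parts = 9 + 26 = 35
First part: 9/35 = 9/35
Second part: 26/35 = 26/35
= 9/35 and 26/35

9/35 and 26/35


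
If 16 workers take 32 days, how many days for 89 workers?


Inverse proportion: x × y = constant
k = 16 × 32 = 512
y₂ = k / 89 = 512 / 89
= 5.75

5.75


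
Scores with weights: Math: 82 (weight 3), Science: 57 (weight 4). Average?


Numerator = 82×3 + 57×4
= 246 + 228
= 474
Total weight = 7
Weighted avg = 474/7
= 67.71

67.71


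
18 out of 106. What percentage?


Percentage = (part / whole) × 100
= (18 / 106) × 100
≈ 16.98%

16.98%


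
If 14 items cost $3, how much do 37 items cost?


Direct proportion: y/x = constant
k = 3/14 ≈ 0.2143
y₂ = k × 37 = 3 × 37 / 14 = 111/14
≈ 7.93

7.93


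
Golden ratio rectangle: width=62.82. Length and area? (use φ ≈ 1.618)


φ = (1 + √5) / 2 ≈ 1.618
Length = width × φ = 62.82 × 1.618 = 101.64276
≈ 101.64
Area = width × length = 62.82 × 101.64276 = 6385.1981832 ≈ 6385.20
= Length: 101.64, Area: 6385.20

Length: 101.64, Area: 6385.20


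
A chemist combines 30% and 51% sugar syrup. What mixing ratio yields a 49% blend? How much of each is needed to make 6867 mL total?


Let x parts of 30% mix with y parts of 51%.
30x + 51y = 49(x + y)
30x + 51y = 49x + 49y
x(30 - 49) = y(49 - 51)
x/y = (51 - 49)/(49 - 30) = 2/19
Simplify: 2:19
Total parts = 21; one part = 6867/21 = 327.00 mL
30% solution: 2×327.00 = 654.00 mL
51% solution: 19×327.00 = 6213.00 mL
= ratio 2:19; 654.00 mL and 6213.00 mL

ratio 2:19; 654.00 mL and 6213.00 mL


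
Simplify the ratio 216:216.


GCD(216, 216) = 216
216/216 : 216/216
= 1:1

1:1


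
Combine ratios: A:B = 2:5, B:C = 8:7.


Match B: multiply A:B by 8 → 16:40
Multiply B:C by 5 → 40:35
Combined: 16:40:35
GCD = 1
= 16:40:35

16:40:35


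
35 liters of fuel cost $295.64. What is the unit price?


Unit rate = total / quantity
= 295.64 / 35
= $8.45 per unit

$8.45 per unit


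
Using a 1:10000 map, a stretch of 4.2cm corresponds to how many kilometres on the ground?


Real distance = map distance × scale
= 4.2cm × 10000
= 42000 cm = 420.0 m
= 0.420 km

0.420 km


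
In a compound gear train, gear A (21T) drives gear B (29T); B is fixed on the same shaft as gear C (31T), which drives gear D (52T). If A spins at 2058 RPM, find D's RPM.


Stage 1: RPM_B = RPM_A × t_A/t_B = 2058 × 21/29 = 43218/29 ≈ 1490.28
B and C share a shaft → RPM_C = RPM_B
Stage 2: RPM_D = RPM_C × t_C/t_D = RPM_A × (t_A×t_C)/(t_B×t_D)
Overall ratio = (21×31)/(29×52) = 651/1508
RPM_D = 2058 × 651/1508 = 1339758/1508
≈ 888.43 RPM

888.43 RPM


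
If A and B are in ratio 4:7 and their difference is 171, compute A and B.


Let A = 4k, B = 7k.
7k - 4k = 171
3k = 171 → k = 171/3 = 57
A = 4×57 = 228, B = 7×57 = 399
= A = 228, B = 399

A = 228, B = 399


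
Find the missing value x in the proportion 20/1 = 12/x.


Cross multiply: 20 × x = 1 × 12
20x = 12
x = 12 / 20
= 0.60

0.60


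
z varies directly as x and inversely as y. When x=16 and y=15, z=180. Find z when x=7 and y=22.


z = k·x/y
Solve for k using the known point: k = z·y/x = 180×15/16 = 2700/16 = 168.7500
Now evaluate at x=7, y=22:
z = k × 7 / 22 = (2700 × 7) / (16 × 22) = 18900/352
≈ 53.6932

53.6932


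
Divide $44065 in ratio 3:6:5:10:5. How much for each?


Total parts = 3 + 6 + 5 + 10 + 5 = 29
Part 1: 44065 × 3/29 = 4558.45
Part 2: 44065 × 6/29 = 9116.90
Part 3: 44065 × 5/29 = 7597.41
Part 4: 44065 × 10/29 = 15194.83
Part 5: 44065 × 5/29 = 7597.41
= Part 1: $4558.45, Part 2: $9116.90, Part 3: $7597.41, Part 4: $15194.83, Part 5: $7597.41

Part 1: $4558.45, Part 2: $9116.90, Part 3: $7597.41, Part 4: $15194.83, Part 5: $7597.41


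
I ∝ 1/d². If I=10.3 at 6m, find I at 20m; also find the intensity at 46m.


I₁d₁² = I₂d₂²
I at 20m = 10.3 × (6/20)² = 10.3 × 36/400 = 370.8/400 = 0.9270
I at 46m = 10.3 × (6/46)² = 10.3 × 36/2116 = 370.8/2116 ≈ 0.1752
= 0.9270 and 0.1752

0.9270 and 0.1752


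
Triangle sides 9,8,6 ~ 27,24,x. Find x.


Scale factor = 27/9 = 3
Missing side = 6 × 3
= 18.0

18.0


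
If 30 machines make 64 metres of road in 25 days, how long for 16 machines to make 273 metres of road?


Days ∝ work / workers, so d₂ = d₁ × (m₁/m₂) × (w₂/w₁)
Workers factor (inverse): 30/16 = 1.8750
Work factor (direct): 273/64 ≈ 4.2656
d₂ = 25 × 30/16 × 273/64 = (25 × 30 × 273) / (16 × 64) = 204750/1024
≈ 199.95 days

199.95 days


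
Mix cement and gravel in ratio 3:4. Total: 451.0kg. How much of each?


Total parts = 3 + 4 = 7
cement: 451.0 × 3/7 = 193.3kg
gravel: 451.0 × 4/7 = 257.7kg
= 193.3kg and 257.7kg

193.3kg and 257.7kg


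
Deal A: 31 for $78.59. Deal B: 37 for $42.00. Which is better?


Deal A: $78.59/31 = $2.5352/unit
Deal B: $42.00/37 = $1.1351/unit
B is cheaper per unit
= Deal B

Deal B


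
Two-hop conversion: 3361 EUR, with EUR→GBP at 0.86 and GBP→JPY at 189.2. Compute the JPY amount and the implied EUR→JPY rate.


Step 1: 3361 EUR × 0.86 = 2890.46 GBP
Step 2: 2890.46 GBP × 189.2 = 546875.03 JPY
Implied rate EUR→JPY = 0.86 × 189.2 = 162.7120
= 546875.03 JPY; implied rate 162.7120 JPY/EUR

546875.03 JPY; implied rate 162.7120 JPY/EUR


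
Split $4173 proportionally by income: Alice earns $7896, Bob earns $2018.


Total income = 7896 + 2018 = $9914
Alice: $4173 × 7896/9914 = $3323.58
Bob: $4173 × 2018/9914 = $849.42
= Alice: $3323.58, Bob: $849.42

Alice: $3323.58, Bob: $849.42


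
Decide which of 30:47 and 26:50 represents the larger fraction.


30/47 = 0.6383
26/50 = 0.5200
0.6383 > 0.5200, so 30:47 is greater
= 30:47

30:47


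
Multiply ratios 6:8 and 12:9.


Compound ratio = (6×12) : (8×9)
= 72:72
GCD = 72
= 1:1

1:1


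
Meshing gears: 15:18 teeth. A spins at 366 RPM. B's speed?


Gear ratio = 15:18 = 5:6
RPM_B = RPM_A × (teeth_A / teeth_B)
= 366 × (15/18)
= 305.0 RPM

305.0 RPM


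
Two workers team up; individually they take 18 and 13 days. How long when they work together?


Rate of A = 1/18 per day
Rate of B = 1/13 per day
Combined rate = 1/18 + 1/13 = 31/234 ≈ 0.1325 per day
Days = 1 / combined rate = 234/31
≈ 7.55 days

7.55 days


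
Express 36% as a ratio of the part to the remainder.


36% means 36 parts out of 100; remainder = 64
Part : remainder = 36:64
GCD = 4
= 9:16

9:16


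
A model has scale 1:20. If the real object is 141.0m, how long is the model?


Model size = real / scale
= 141.0 / 20
= 7.0500 m

7.0500 m


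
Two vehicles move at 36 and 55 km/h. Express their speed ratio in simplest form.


Ratio = 36:55
GCD = 1
Simplified = 36:55
Time ratio (same distance) = 55:36
Speed ratio = 36:55

36:55


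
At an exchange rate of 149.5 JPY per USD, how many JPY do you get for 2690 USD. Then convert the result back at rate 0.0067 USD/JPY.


Amount × rate = 2690 × 149.5 = 402155.00 JPY
Round-trip: 402155.00 × 0.0067 = 2694.44 USD
= 402155.00 JPY, then 2694.44 USD

402155.00 JPY, then 2694.44 USD


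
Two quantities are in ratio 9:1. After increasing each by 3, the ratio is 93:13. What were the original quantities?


Let A = 9k, B = 1k.
(9k + 3) / (1k + 3) = 93/13
Cross-multiply: 13(9k + 3) = 93(1k + 3)
117k + 39 = 93k + 279
117k - 93k = 279 - 39
24k = 240
k = 240/24 = 10
A = 9×10 = 90, B = 1×10 = 10
= A = 90, B = 10

A = 90, B = 10


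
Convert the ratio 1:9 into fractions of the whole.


Total parts = 1 + 9 = 10
First part: 1/10 = 1/10
Second part: 9/10 = 9/10
= 1/10 and 9/10

1/10 and 9/10


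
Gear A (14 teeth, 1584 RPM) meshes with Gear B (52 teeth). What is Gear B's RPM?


Gear ratio = 14:52 = 7:26
RPM_B = RPM_A × (teeth_A / teeth_B)
= 1584 × (14/52)
= 426.5 RPM

426.5 RPM


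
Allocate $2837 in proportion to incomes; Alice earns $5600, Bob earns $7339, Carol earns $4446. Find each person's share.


Total income = 5600 + 7339 + 4446 = $17385
Alice: $2837 × 5600/17385 = $913.85
Bob: $2837 × 7339/17385 = $1197.63
Carol: $2837 × 4446/17385 = $725.53
= Alice: $913.85, Bob: $1197.63, Carol: $725.53

Alice: $913.85, Bob: $1197.63, Carol: $725.53


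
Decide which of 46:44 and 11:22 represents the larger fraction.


46/44 = 1.0455
11/22 = 0.5000
1.0455 > 0.5000, so 46:44 is greater
= 46:44

46:44
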